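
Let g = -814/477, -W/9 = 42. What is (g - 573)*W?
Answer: 11513670/53 ≈ 2.1724e+5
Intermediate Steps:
W = -378 (W = -9*42 = -378)
g = -814/477 (g = -814*1/477 = -814/477 ≈ -1.7065)
(g - 573)*W = (-814/477 - 573)*(-378) = -274135/477*(-378) = 11513670/53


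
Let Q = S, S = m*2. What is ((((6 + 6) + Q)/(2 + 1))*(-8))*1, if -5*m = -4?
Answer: -544/15 ≈ -36.267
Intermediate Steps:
m = ⅘ (m = -⅕*(-4) = ⅘ ≈ 0.80000)
S = 8/5 (S = (⅘)*2 = 8/5 ≈ 1.6000)
Q = 8/5 ≈ 1.6000
((((6 + 6) + Q)/(2 + 1))*(-8))*1 = ((((6 + 6) + 8/5)/(2 + 1))*(-8))*1 = (((12 + 8/5)/3)*(-8))*1 = (((68/5)*(⅓))*(-8))*1 = ((68/15)*(-8))*1 = -544/15*1 = -544/15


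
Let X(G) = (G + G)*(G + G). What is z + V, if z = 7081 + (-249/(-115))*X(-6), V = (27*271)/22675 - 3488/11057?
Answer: 42630587002032/5766501925 ≈ 7392.8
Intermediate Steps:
V = 1813669/250717475 (V = 7317*(1/22675) - 3488*1/11057 = 7317/22675 - 3488/11057 = 1813669/250717475 ≈ 0.0072339)
X(G) = 4*G² (X(G) = (2*G)*(2*G) = 4*G²)
z = 850171/115 (z = 7081 + (-249/(-115))*(4*(-6)²) = 7081 + (-249*(-1/115))*(4*36) = 7081 + (249/115)*144 = 7081 + 35856/115 = 850171/115 ≈ 7392.8)
z + V = 850171/115 + 1813669/250717475 = 42630587002032/5766501925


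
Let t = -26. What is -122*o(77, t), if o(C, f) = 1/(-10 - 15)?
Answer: 122/25 ≈ 4.8800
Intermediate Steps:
o(C, f) = -1/25 (o(C, f) = 1/(-25) = -1/25)
-122*o(77, t) = -122*(-1/25) = 122/25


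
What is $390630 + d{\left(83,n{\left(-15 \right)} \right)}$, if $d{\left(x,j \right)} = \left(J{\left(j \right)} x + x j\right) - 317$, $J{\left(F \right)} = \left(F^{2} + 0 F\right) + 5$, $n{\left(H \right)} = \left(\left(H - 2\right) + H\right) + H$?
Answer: $570174$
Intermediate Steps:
$n{\left(H \right)} = -2 + 3 H$ ($n{\left(H \right)} = \left(\left(-2 + H\right) + H\right) + H = \left(-2 + 2 H\right) + H = -2 + 3 H$)
$J{\left(F \right)} = 5 + F^{2}$ ($J{\left(F \right)} = \left(F^{2} + 0\right) + 5 = F^{2} + 5 = 5 + F^{2}$)
$d{\left(x,j \right)} = -317 + j x + x \left(5 + j^{2}\right)$ ($d{\left(x,j \right)} = \left(\left(5 + j^{2}\right) x + x j\right) - 317 = \left(x \left(5 + j^{2}\right) + j x\right) - 317 = \left(j x + x \left(5 + j^{2}\right)\right) - 317 = -317 + j x + x \left(5 + j^{2}\right)$)
$390630 + d{\left(83,n{\left(-15 \right)} \right)} = 390630 + \left(-317 + \left(-2 + 3 \left(-15\right)\right) 83 + 83 \left(5 + \left(-2 + 3 \left(-15\right)\right)^{2}\right)\right) = 390630 + \left(-317 + \left(-2 - 45\right) 83 + 83 \left(5 + \left(-2 - 45\right)^{2}\right)\right) = 390630 - \left(4218 - 83 \left(5 + \left(-47\right)^{2}\right)\right) = 390630 - \left(4218 - 83 \left(5 + 2209\right)\right) = 390630 - -179544 = 390630 + 179544 = 570174$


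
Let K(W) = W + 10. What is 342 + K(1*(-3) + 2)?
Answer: 351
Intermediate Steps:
K(W) = 10 + W
342 + K(1*(-3) + 2) = 342 + (10 + (1*(-3) + 2)) = 342 + (10 + (-3 + 2)) = 342 + (10 - 1) = 342 + 9 = 351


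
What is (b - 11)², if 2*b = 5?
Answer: 289/4 ≈ 72.250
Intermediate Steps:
b = 5/2 (b = (½)*5 = 5/2 ≈ 2.5000)
(b - 11)² = (5/2 - 11)² = (-17/2)² = 289/4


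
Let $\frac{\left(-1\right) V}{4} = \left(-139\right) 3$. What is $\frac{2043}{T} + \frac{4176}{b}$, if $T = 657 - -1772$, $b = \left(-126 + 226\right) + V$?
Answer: $\frac{1719441}{536809} \approx 3.2031$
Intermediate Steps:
$V = 1668$ ($V = - 4 \left(\left(-139\right) 3\right) = \left(-4\right) \left(-417\right) = 1668$)
$b = 1768$ ($b = \left(-126 + 226\right) + 1668 = 100 + 1668 = 1768$)
$T = 2429$ ($T = 657 + 1772 = 2429$)
$\frac{2043}{T} + \frac{4176}{b} = \frac{2043}{2429} + \frac{4176}{1768} = 2043 \cdot \frac{1}{2429} + 4176 \cdot \frac{1}{1768} = \frac{2043}{2429} + \frac{522}{221} = \frac{1719441}{536809}$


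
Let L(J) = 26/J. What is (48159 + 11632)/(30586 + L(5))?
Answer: 298955/152956 ≈ 1.9545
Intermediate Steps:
(48159 + 11632)/(30586 + L(5)) = (48159 + 11632)/(30586 + 26/5) = 59791/(30586 + 26*(⅕)) = 59791/(30586 + 26/5) = 59791/(152956/5) = 59791*(5/152956) = 298955/152956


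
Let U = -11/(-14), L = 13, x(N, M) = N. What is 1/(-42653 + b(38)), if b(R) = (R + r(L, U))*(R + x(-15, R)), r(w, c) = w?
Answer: -1/41480 ≈ -2.4108e-5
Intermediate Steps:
U = 11/14 (U = -11*(-1/14) = 11/14 ≈ 0.78571)
b(R) = (-15 + R)*(13 + R) (b(R) = (R + 13)*(R - 15) = (13 + R)*(-15 + R) = (-15 + R)*(13 + R))
1/(-42653 + b(38)) = 1/(-42653 + (-195 + 38² - 2*38)) = 1/(-42653 + (-195 + 1444 - 76)) = 1/(-42653 + 1173) = 1/(-41480) = -1/41480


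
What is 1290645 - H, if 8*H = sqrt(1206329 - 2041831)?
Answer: 1290645 - I*sqrt(835502)/8 ≈ 1.2906e+6 - 114.26*I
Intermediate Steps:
H = I*sqrt(835502)/8 (H = sqrt(1206329 - 2041831)/8 = sqrt(-835502)/8 = (I*sqrt(835502))/8 = I*sqrt(835502)/8 ≈ 114.26*I)
1290645 - H = 1290645 - I*sqrt(835502)/8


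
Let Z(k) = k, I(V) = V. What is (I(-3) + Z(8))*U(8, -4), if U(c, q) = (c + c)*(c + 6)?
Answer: 1120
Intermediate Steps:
U(c, q) = 2*c*(6 + c) (U(c, q) = (2*c)*(6 + c) = 2*c*(6 + c))
(I(-3) + Z(8))*U(8, -4) = (-3 + 8)*(2*8*(6 + 8)) = 5*(2*8*14) = 5*224 = 1120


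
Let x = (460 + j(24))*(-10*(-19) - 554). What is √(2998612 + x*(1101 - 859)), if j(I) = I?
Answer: 2*I*√9908995 ≈ 6295.7*I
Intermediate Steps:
x = -176176 (x = (460 + 24)*(-10*(-19) - 554) = 484*(190 - 554) = 484*(-364) = -176176)
√(2998612 + x*(1101 - 859)) = √(2998612 - 176176*(1101 - 859)) = √(2998612 - 176176*242) = √(2998612 - 42634592) = √(-39635980) = 2*I*√9908995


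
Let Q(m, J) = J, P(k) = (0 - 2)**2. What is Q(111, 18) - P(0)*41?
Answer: -146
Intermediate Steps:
P(k) = 4 (P(k) = (-2)**2 = 4)
Q(111, 18) - P(0)*41 = 18 - 4*41 = 18 - 1*164 = 18 - 164 = -146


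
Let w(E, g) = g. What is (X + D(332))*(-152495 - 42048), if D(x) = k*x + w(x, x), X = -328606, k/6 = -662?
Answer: 320408041054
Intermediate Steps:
k = -3972 (k = 6*(-662) = -3972)
D(x) = -3971*x (D(x) = -3972*x + x = -3971*x)
(X + D(332))*(-152495 - 42048) = (-328606 - 3971*332)*(-152495 - 42048) = (-328606 - 1318372)*(-194543) = -1646978*(-194543) = 320408041054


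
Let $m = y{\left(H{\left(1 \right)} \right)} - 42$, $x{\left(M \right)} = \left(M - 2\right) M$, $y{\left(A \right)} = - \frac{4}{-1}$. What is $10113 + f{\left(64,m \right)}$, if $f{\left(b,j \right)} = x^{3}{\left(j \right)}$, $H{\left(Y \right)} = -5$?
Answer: $3511818113$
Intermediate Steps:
$y{\left(A \right)} = 4$ ($y{\left(A \right)} = \left(-4\right) \left(-1\right) = 4$)
$x{\left(M \right)} = M \left(-2 + M\right)$ ($x{\left(M \right)} = \left(-2 + M\right) M = M \left(-2 + M\right)$)
$m = -38$ ($m = 4 - 42 = -38$)
$f{\left(b,j \right)} = j^{3} \left(-2 + j\right)^{3}$ ($f{\left(b,j \right)} = \left(j \left(-2 + j\right)\right)^{3} = j^{3} \left(-2 + j\right)^{3}$)
$10113 + f{\left(64,m \right)} = 10113 + \left(-38\right)^{3} \left(-2 - 38\right)^{3} = 10113 - 54872 \left(-40\right)^{3} = 10113 - -3511808000 = 10113 + 3511808000 = 3511818113$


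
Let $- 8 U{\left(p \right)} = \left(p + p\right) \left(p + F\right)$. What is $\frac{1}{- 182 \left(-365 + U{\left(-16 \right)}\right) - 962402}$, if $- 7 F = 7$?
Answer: $- \frac{1}{883596} \approx -1.1317 \cdot 10^{-6}$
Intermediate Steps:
$F = -1$ ($F = \left(- \frac{1}{7}\right) 7 = -1$)
$U{\left(p \right)} = - \frac{p \left(-1 + p\right)}{4}$ ($U{\left(p \right)} = - \frac{\left(p + p\right) \left(p - 1\right)}{8} = - \frac{2 p \left(-1 + p\right)}{8} = - \frac{p \left(-1 + p\right)}{4}$)
$\frac{1}{- 182 \left(-365 + U{\left(-16 \right)}\right) - 962402} = \frac{1}{- 182 \left(-365 + \frac{1}{4} \left(-16\right) \left(1 - -16\right)\right) - 962402} = \frac{1}{- 182 \left(-365 + \frac{1}{4} \left(-16\right) \left(1 + 16\right)\right) - 962402} = \frac{1}{- 182 \left(-365 + \frac{1}{4} \left(-16\right) 17\right) - 962402} = \frac{1}{- 182 \left(-365 - 68\right) - 962402} = \frac{1}{\left(-182\right) \left(-433\right) - 962402} = \frac{1}{78806 - 962402} = \frac{1}{-883596} = - \frac{1}{883596}$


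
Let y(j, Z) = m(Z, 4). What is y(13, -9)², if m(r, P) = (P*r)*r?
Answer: 104976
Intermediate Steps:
m(r, P) = P*r²
y(j, Z) = 4*Z²
y(13, -9)² = (4*(-9)²)² = (4*81)² = 324² = 104976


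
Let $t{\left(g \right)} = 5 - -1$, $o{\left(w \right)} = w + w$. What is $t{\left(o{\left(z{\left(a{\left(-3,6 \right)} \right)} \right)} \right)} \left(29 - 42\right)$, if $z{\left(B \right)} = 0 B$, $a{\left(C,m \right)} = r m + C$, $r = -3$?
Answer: $-78$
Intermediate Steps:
$a{\left(C,m \right)} = C - 3 m$ ($a{\left(C,m \right)} = - 3 m + C = C - 3 m$)
$z{\left(B \right)} = 0$
$o{\left(w \right)} = 2 w$
$t{\left(g \right)} = 6$ ($t{\left(g \right)} = 5 + 1 = 6$)
$t{\left(o{\left(z{\left(a{\left(-3,6 \right)} \right)} \right)} \right)} \left(29 - 42\right) = 6 \left(29 - 42\right) = 6 \left(-13\right) = -78$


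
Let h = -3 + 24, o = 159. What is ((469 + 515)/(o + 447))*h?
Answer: 3444/101 ≈ 34.099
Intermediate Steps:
h = 21
((469 + 515)/(o + 447))*h = ((469 + 515)/(159 + 447))*21 = (984/606)*21 = (984*(1/606))*21 = (164/101)*21 = 3444/101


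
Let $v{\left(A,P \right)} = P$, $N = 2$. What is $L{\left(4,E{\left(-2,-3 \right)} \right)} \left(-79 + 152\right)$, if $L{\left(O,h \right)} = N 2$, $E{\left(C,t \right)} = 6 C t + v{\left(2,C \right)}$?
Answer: $292$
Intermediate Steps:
$E{\left(C,t \right)} = C + 6 C t$ ($E{\left(C,t \right)} = 6 C t + C = C + 6 C t$)
$L{\left(O,h \right)} = 4$ ($L{\left(O,h \right)} = 2 \cdot 2 = 4$)
$L{\left(4,E{\left(-2,-3 \right)} \right)} \left(-79 + 152\right) = 4 \left(-79 + 152\right) = 4 \cdot 73 = 292$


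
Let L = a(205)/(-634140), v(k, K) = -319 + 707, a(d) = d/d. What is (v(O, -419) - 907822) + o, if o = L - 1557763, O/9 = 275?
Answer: -1563280025581/634140 ≈ -2.4652e+6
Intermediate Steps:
a(d) = 1
O = 2475 (O = 9*275 = 2475)
v(k, K) = 388
L = -1/634140 (L = 1/(-634140) = 1*(-1/634140) = -1/634140 ≈ -1.5769e-6)
o = -987839828821/634140 (o = -1/634140 - 1557763 = -987839828821/634140 ≈ -1.5578e+6)
(v(O, -419) - 907822) + o = (388 - 907822) - 987839828821/634140 = -907434 - 987839828821/634140 = -1563280025581/634140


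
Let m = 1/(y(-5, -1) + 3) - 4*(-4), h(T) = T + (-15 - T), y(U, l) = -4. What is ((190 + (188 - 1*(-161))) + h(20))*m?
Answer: 7860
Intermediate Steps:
h(T) = -15
m = 15 (m = 1/(-4 + 3) - 4*(-4) = 1/(-1) + 16 = -1 + 16 = 15)
((190 + (188 - 1*(-161))) + h(20))*m = ((190 + (188 - 1*(-161))) - 15)*15 = ((190 + (188 + 161)) - 15)*15 = ((190 + 349) - 15)*15 = (539 - 15)*15 = 524*15 = 7860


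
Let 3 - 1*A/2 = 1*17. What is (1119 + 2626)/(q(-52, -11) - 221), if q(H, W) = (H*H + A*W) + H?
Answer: 3745/2739 ≈ 1.3673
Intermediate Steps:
A = -28 (A = 6 - 2*17 = 6 - 34 = -28)
q(H, W) = H + H² - 28*W (q(H, W) = (H*H - 28*W) + H = (H² - 28*W) + H = H + H² - 28*W)
(1119 + 2626)/(q(-52, -11) - 221) = (1119 + 2626)/((-52 + (-52)² - 28*(-11)) - 221) = 3745/((-52 + 2704 + 308) - 221) = 3745/(2960 - 221) = 3745/2739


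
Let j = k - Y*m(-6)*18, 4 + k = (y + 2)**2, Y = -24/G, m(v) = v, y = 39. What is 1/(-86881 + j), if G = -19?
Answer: -19/1616284 ≈ -1.1755e-5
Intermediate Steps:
Y = 24/19 (Y = -24/(-19) = -24*(-1/19) = 24/19 ≈ 1.2632)
k = 1677 (k = -4 + (39 + 2)**2 = -4 + 41**2 = -4 + 1681 = 1677)
j = 34455/19 (j = 1677 - (24/19)*(-6)*18 = 1677 - (-144)*18/19 = 1677 - 1*(-2592/19) = 1677 + 2592/19 = 34455/19 ≈ 1813.4)
1/(-86881 + j) = 1/(-86881 + 34455/19) = 1/(-1616284/19) = -19/1616284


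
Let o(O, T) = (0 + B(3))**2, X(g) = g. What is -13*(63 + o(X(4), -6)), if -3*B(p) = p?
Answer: -832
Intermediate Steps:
B(p) = -p/3
o(O, T) = 1 (o(O, T) = (0 - 1/3*3)**2 = (0 - 1)**2 = (-1)**2 = 1)
-13*(63 + o(X(4), -6)) = -13*(63 + 1) = -13*64 = -832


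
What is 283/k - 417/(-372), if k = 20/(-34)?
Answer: -297587/620 ≈ -479.98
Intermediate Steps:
k = -10/17 (k = 20*(-1/34) = -10/17 ≈ -0.58823)
283/k - 417/(-372) = 283/(-10/17) - 417/(-372) = 283*(-17/10) - 417*(-1/372) = -4811/10 + 139/124 = -297587/620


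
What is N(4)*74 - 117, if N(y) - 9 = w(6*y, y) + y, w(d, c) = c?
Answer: 1141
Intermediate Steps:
N(y) = 9 + 2*y (N(y) = 9 + (y + y) = 9 + 2*y)
N(4)*74 - 117 = (9 + 2*4)*74 - 117 = (9 + 8)*74 - 117 = 17*74 - 117 = 1258 - 117 = 1141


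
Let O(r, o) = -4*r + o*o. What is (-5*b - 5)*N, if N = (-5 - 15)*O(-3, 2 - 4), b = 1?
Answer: 3200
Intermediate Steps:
O(r, o) = o² - 4*r (O(r, o) = -4*r + o² = o² - 4*r)
N = -320 (N = (-5 - 15)*((2 - 4)² - 4*(-3)) = -20*((-2)² + 12) = -20*(4 + 12) = -20*16 = -320)
(-5*b - 5)*N = (-5*1 - 5)*(-320) = (-5 - 5)*(-320) = -10*(-320) = 3200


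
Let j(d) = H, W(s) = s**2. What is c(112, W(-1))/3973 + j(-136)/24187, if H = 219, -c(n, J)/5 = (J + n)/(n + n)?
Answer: 181233833/21525269024 ≈ 0.0084196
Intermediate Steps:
c(n, J) = -5*(J + n)/(2*n) (c(n, J) = -5*(J + n)/(n + n) = -5*(J + n)/(2*n))
j(d) = 219
c(112, W(-1))/3973 + j(-136)/24187 = ((5/2)*(-1*(-1)**2 - 1*112)/112)/3973 + 219/24187 = ((5/2)*(1/112)*(-1*1 - 112))*(1/3973) + 219*(1/24187) = ((5/2)*(1/112)*(-1 - 112))*(1/3973) + 219/24187 = ((5/2)*(1/112)*(-113))*(1/3973) + 219/24187 = -565/224*1/3973 + 219/24187 = -565/889952 + 219/24187 = 181233833/21525269024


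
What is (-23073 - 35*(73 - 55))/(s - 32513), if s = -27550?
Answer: 7901/20021 ≈ 0.39464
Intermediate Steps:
(-23073 - 35*(73 - 55))/(s - 32513) = (-23073 - 35*(73 - 55))/(-27550 - 32513) = (-23073 - 35*18)/(-60063) = (-23073 - 630)*(-1/60063) = -23703*(-1/60063) = 7901/20021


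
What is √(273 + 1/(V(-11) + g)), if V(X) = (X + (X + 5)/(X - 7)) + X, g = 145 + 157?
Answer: 38*√159/29 ≈ 16.523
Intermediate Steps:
g = 302
V(X) = 2*X + (5 + X)/(-7 + X) (V(X) = (X + (5 + X)/(-7 + X)) + X = 2*X + (5 + X)/(-7 + X))
√(273 + 1/(V(-11) + g)) = √(273 + 1/((5 - 13*(-11) + 2*(-11)²)/(-7 - 11) + 302)) = √(273 + 1/((5 + 143 + 2*121)/(-18) + 302)) = √(273 + 1/(-(5 + 143 + 242)/18 + 302)) = √(273 + 1/(-1/18*390 + 302)) = √(273 + 1/(-65/3 + 302)) = √(273 + 1/(841/3)) = √(273 + 3/841) = √(229596/841) = 38*√159/29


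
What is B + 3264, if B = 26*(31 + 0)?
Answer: 4070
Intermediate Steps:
B = 806 (B = 26*31 = 806)
B + 3264 = 806 + 3264 = 4070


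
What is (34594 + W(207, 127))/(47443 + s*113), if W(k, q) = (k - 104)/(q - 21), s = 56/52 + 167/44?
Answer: 1048781162/1454973331 ≈ 0.72083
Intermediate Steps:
s = 2787/572 (s = 56*(1/52) + 167*(1/44) = 14/13 + 167/44 = 2787/572 ≈ 4.8724)
W(k, q) = (-104 + k)/(-21 + q)
(34594 + W(207, 127))/(47443 + s*113) = (34594 + (-104 + 207)/(-21 + 127))/(47443 + (2787/572)*113) = (34594 + 103/106)/(47443 + 314931/572) = (34594 + (1/106)*103)/(27452327/572) = (34594 + 103/106)*(572/27452327) = (3667067/106)*(572/27452327) = 1048781162/1454973331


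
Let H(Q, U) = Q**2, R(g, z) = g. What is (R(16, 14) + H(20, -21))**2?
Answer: 173056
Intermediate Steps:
(R(16, 14) + H(20, -21))**2 = (16 + 20**2)**2 = (16 + 400)**2 = 416**2 = 173056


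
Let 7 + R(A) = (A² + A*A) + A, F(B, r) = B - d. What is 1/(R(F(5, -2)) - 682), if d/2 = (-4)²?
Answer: 1/742 ≈ 0.0013477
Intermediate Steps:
d = 32 (d = 2*(-4)² = 2*16 = 32)
F(B, r) = -32 + B (F(B, r) = B - 1*32 = B - 32 = -32 + B)
R(A) = -7 + A + 2*A² (R(A) = -7 + ((A² + A*A) + A) = -7 + ((A² + A²) + A) = -7 + (2*A² + A) = -7 + (A + 2*A²) = -7 + A + 2*A²)
1/(R(F(5, -2)) - 682) = 1/((-7 + (-32 + 5) + 2*(-32 + 5)²) - 682) = 1/((-7 - 27 + 2*(-27)²) - 682) = 1/((-7 - 27 + 2*729) - 682) = 1/((-7 - 27 + 1458) - 682) = 1/(1424 - 682) = 1/742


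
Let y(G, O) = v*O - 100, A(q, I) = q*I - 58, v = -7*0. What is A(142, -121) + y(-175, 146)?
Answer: -17340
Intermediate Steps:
v = 0
A(q, I) = -58 + I*q (A(q, I) = I*q - 58 = -58 + I*q)
y(G, O) = -100 (y(G, O) = 0*O - 100 = 0 - 100 = -100)
A(142, -121) + y(-175, 146) = (-58 - 121*142) - 100 = (-58 - 17182) - 100 = -17240 - 100 = -17340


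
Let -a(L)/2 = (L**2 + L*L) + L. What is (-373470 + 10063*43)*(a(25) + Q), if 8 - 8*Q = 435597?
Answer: -27012332371/8 ≈ -3.3765e+9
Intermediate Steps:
Q = -435589/8 (Q = 1 - 1/8*435597 = 1 - 435597/8 = -435589/8 ≈ -54449.)
a(L) = -4*L**2 - 2*L (a(L) = -2*((L**2 + L*L) + L) = -2*((L**2 + L**2) + L) = -2*(2*L**2 + L) = -2*(L + 2*L**2) = -4*L**2 - 2*L)
(-373470 + 10063*43)*(a(25) + Q) = (-373470 + 10063*43)*(-2*25*(1 + 2*25) - 435589/8) = (-373470 + 432709)*(-2*25*(1 + 50) - 435589/8) = 59239*(-2*25*51 - 435589/8) = 59239*(-2550 - 435589/8) = 59239*(-455989/8) = -27012332371/8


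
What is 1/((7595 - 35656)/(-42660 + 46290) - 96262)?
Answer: -330/31769011 ≈ -1.0387e-5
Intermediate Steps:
1/((7595 - 35656)/(-42660 + 46290) - 96262) = 1/(-28061/3630 - 96262) = 1/(-28061*1/3630 - 96262) = 1/(-2551/330 - 96262) = 1/(-31769011/330) = -330/31769011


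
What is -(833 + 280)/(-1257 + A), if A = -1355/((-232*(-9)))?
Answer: 2323944/2625971 ≈ 0.88498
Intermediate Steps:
A = -1355/2088 ≈ -0.64895
-(833 + 280)/(-1257 + A) = -(833 + 280)/(-1257 - 1355/2088) = -1113/(-2625971/2088) = -1113*(-2088)/2625971 = -1*(-2323944/2625971) = 2323944/2625971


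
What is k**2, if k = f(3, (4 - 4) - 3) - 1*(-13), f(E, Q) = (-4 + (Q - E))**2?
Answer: 12769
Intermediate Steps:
f(E, Q) = (-4 + Q - E)**2
k = 113 (k = (4 + 3 - ((4 - 4) - 3))**2 - 1*(-13) = (4 + 3 - (0 - 3))**2 + 13 = (4 + 3 - 1*(-3))**2 + 13 = (4 + 3 + 3)**2 + 13 = 10**2 + 13 = 100 + 13 = 113)
k**2 = 113**2 = 12769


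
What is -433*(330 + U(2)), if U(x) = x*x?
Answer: -144622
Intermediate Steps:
U(x) = x²
-433*(330 + U(2)) = -433*(330 + 2²) = -433*(330 + 4) = -433*334 = -144622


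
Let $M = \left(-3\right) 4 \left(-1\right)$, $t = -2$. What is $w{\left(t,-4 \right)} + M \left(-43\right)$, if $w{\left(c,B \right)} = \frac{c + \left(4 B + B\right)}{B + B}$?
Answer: $- \frac{2053}{4} \approx -513.25$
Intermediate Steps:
$M = 12$ ($M = \left(-12\right) \left(-1\right) = 12$)
$w{\left(c,B \right)} = \frac{c + 5 B}{2 B}$
$w{\left(t,-4 \right)} + M \left(-43\right) = \frac{-2 + 5 \left(-4\right)}{2 \left(-4\right)} + 12 \left(-43\right) = \frac{1}{2} \left(- \frac{1}{4}\right) \left(-2 - 20\right) - 516 = \frac{1}{2} \left(- \frac{1}{4}\right) \left(-22\right) - 516 = \frac{11}{4} - 516 = - \frac{2053}{4}$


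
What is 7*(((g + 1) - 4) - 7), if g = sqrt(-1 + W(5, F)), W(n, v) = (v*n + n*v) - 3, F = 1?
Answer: -70 + 7*sqrt(6) ≈ -52.854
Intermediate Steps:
W(n, v) = -3 + 2*n*v (W(n, v) = (n*v + n*v) - 3 = 2*n*v - 3 = -3 + 2*n*v)
g = sqrt(6) (g = sqrt(-1 + (-3 + 2*5*1)) = sqrt(-1 + (-3 + 10)) = sqrt(-1 + 7) = sqrt(6) ≈ 2.4495)
7*(((g + 1) - 4) - 7) = 7*(((sqrt(6) + 1) - 4) - 7) = 7*(((1 + sqrt(6)) - 4) - 7) = 7*((-3 + sqrt(6)) - 7) = 7*(-10 + sqrt(6)) = -70 + 7*sqrt(6)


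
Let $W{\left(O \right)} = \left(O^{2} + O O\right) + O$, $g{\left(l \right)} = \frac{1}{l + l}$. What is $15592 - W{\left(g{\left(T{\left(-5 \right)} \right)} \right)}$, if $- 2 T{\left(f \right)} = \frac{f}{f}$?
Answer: $15591$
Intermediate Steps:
$T{\left(f \right)} = - \frac{1}{2}$ ($T{\left(f \right)} = - \frac{f \frac{1}{f}}{2} = \left(- \frac{1}{2}\right) 1 = - \frac{1}{2}$)
$g{\left(l \right)} = \frac{1}{2 l}$
$W{\left(O \right)} = O + 2 O^{2}$ ($W{\left(O \right)} = \left(O^{2} + O^{2}\right) + O = 2 O^{2} + O = O + 2 O^{2}$)
$15592 - W{\left(g{\left(T{\left(-5 \right)} \right)} \right)} = 15592 - \frac{1}{2 \left(- \frac{1}{2}\right)} \left(1 + 2 \frac{1}{2 \left(- \frac{1}{2}\right)}\right) = 15592 - \frac{1}{2} \left(-2\right) \left(1 + 2 \cdot \frac{1}{2} \left(-2\right)\right) = 15592 - - (1 + 2 \left(-1\right)) = 15592 - - (1 - 2) = 15592 - \left(-1\right) \left(-1\right) = 15592 - 1 = 15591$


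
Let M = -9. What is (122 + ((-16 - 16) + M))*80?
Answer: 6480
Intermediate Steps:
(122 + ((-16 - 16) + M))*80 = (122 + ((-16 - 16) - 9))*80 = (122 + (-32 - 9))*80 = (122 - 41)*80 = 81*80 = 6480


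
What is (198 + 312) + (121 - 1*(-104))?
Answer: 735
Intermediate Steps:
(198 + 312) + (121 - 1*(-104)) = 510 + (121 + 104) = 510 + 225 = 735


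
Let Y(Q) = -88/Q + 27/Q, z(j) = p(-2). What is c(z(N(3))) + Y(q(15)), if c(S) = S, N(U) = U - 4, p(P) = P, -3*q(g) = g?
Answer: 51/5 ≈ 10.200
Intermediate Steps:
q(g) = -g/3
N(U) = -4 + U
z(j) = -2
Y(Q) = -61/Q
c(z(N(3))) + Y(q(15)) = -2 - 61/((-⅓*15)) = -2 - 61/(-5) = -2 - 61*(-⅕) = -2 + 61/5 = 51/5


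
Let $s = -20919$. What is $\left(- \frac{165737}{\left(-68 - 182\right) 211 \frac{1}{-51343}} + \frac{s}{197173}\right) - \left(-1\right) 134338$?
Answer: $- \frac{280599043019593}{10400875750} \approx -26978.0$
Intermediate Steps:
$\left(- \frac{165737}{\left(-68 - 182\right) 211 \frac{1}{-51343}} + \frac{s}{197173}\right) - \left(-1\right) 134338 = \left(- \frac{165737}{\left(-68 - 182\right) 211 \frac{1}{-51343}} - \frac{20919}{197173}\right) - \left(-1\right) 134338 = \left(- \frac{165737}{\left(-250\right) 211 \left(- \frac{1}{51343}\right)} - \frac{20919}{197173}\right) - -134338 = \left(- \frac{165737}{\left(-52750\right) \left(- \frac{1}{51343}\right)} - \frac{20919}{197173}\right) + 134338 = \left(- \frac{165737}{\frac{52750}{51343}} - \frac{20919}{197173}\right) + 134338 = \left(\left(-165737\right) \frac{51343}{52750} - \frac{20919}{197173}\right) + 134338 = \left(- \frac{8509434791}{52750} - \frac{20919}{197173}\right) + 134338 = - \frac{1677831889523093}{10400875750} + 134338 = - \frac{280599043019593}{10400875750}$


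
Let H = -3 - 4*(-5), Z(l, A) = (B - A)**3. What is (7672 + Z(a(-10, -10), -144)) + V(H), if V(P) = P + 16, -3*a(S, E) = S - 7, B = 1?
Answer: 3056330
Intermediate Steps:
a(S, E) = 7/3 - S/3 (a(S, E) = -(S - 7)/3 = -(-7 + S)/3 = 7/3 - S/3)
Z(l, A) = (1 - A)**3
H = 17 (H = -3 + 20 = 17)
V(P) = 16 + P
(7672 + Z(a(-10, -10), -144)) + V(H) = (7672 - (-1 - 144)**3) + (16 + 17) = (7672 - 1*(-145)**3) + 33 = (7672 - 1*(-3048625)) + 33 = (7672 + 3048625) + 33 = 3056297 + 33 = 3056330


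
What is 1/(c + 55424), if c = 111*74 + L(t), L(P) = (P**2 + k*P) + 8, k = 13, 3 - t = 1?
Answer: 1/63676 ≈ 1.5705e-5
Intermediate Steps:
t = 2 (t = 3 - 1*1 = 3 - 1 = 2)
L(P) = 8 + P**2 + 13*P (L(P) = (P**2 + 13*P) + 8 = 8 + P**2 + 13*P)
c = 8252 (c = 111*74 + (8 + 2**2 + 13*2) = 8214 + (8 + 4 + 26) = 8214 + 38 = 8252)
1/(c + 55424) = 1/(8252 + 55424) = 1/63676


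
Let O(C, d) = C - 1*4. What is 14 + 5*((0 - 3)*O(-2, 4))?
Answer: 104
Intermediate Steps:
O(C, d) = -4 + C (O(C, d) = C - 4 = -4 + C)
14 + 5*((0 - 3)*O(-2, 4)) = 14 + 5*((0 - 3)*(-4 - 2)) = 14 + 5*(-3*(-6)) = 14 + 5*18 = 14 + 90 = 104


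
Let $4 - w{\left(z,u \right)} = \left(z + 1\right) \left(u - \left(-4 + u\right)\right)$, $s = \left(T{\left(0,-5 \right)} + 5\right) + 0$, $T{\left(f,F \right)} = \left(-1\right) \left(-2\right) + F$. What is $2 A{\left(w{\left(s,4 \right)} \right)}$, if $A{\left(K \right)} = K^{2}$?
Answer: $128$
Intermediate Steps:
$T{\left(f,F \right)} = 2 + F$
$s = 2$ ($s = \left(\left(2 - 5\right) + 5\right) + 0 = \left(-3 + 5\right) + 0 = 2 + 0 = 2$)
$w{\left(z,u \right)} = - 4 z$ ($w{\left(z,u \right)} = 4 - \left(z + 1\right) \left(u - \left(-4 + u\right)\right) = 4 - \left(1 + z\right) 4 = 4 - \left(4 + 4 z\right) = - 4 z$)
$2 A{\left(w{\left(s,4 \right)} \right)} = 2 \left(\left(-4\right) 2\right)^{2} = 2 \left(-8\right)^{2} = 2 \cdot 64 = 128$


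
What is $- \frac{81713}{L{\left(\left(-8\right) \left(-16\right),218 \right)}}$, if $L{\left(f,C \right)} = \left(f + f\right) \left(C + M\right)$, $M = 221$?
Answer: $- \frac{81713}{112384} \approx -0.72709$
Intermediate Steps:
$L{\left(f,C \right)} = 2 f \left(221 + C\right)$ ($L{\left(f,C \right)} = \left(f + f\right) \left(C + 221\right) = 2 f \left(221 + C\right)$)
$- \frac{81713}{L{\left(\left(-8\right) \left(-16\right),218 \right)}} = - \frac{81713}{2 \left(\left(-8\right) \left(-16\right)\right) \left(221 + 218\right)} = - \frac{81713}{2 \cdot 128 \cdot 439} = - \frac{81713}{112384}$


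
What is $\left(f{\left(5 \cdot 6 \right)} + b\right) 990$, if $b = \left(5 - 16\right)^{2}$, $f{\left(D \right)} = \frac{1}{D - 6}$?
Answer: $\frac{479325}{4} \approx 1.1983 \cdot 10^{5}$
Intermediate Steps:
$f{\left(D \right)} = \frac{1}{-6 + D}$
$b = 121$ ($b = \left(-11\right)^{2} = 121$)
$\left(f{\left(5 \cdot 6 \right)} + b\right) 990 = \left(\frac{1}{-6 + 5 \cdot 6} + 121\right) 990 = \left(\frac{1}{-6 + 30} + 121\right) 990 = \left(\frac{1}{24} + 121\right) 990 = \frac{2905}{24} \cdot 990 = \frac{479325}{4}$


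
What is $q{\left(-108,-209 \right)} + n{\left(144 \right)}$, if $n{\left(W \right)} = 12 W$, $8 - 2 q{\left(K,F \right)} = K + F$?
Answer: $\frac{3781}{2} \approx 1890.5$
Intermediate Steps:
$q{\left(K,F \right)} = 4 - \frac{F}{2} - \frac{K}{2}$ ($q{\left(K,F \right)} = 4 - \frac{K + F}{2} = 4 - \frac{F + K}{2} = 4 - \left(\frac{F}{2} + \frac{K}{2}\right) = 4 - \frac{F}{2} - \frac{K}{2}$)
$q{\left(-108,-209 \right)} + n{\left(144 \right)} = \left(4 - - \frac{209}{2} - -54\right) + 12 \cdot 144 = \left(4 + \frac{209}{2} + 54\right) + 1728 = \frac{325}{2} + 1728 = \frac{3781}{2}$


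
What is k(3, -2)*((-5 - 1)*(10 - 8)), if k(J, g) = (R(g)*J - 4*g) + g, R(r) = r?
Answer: 0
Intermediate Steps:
k(J, g) = -3*g + J*g (k(J, g) = (g*J - 4*g) + g = (J*g - 4*g) + g = (-4*g + J*g) + g = -3*g + J*g)
k(3, -2)*((-5 - 1)*(10 - 8)) = (-2*(-3 + 3))*((-5 - 1)*(10 - 8)) = (-2*0)*(-6*2) = 0*(-12) = 0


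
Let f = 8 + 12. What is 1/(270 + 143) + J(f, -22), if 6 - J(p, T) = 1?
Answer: 2066/413 ≈ 5.0024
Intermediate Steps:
f = 20
J(p, T) = 5 (J(p, T) = 6 - 1*1 = 6 - 1 = 5)
1/(270 + 143) + J(f, -22) = 1/(270 + 143) + 5 = 1/413 + 5 = 2066/413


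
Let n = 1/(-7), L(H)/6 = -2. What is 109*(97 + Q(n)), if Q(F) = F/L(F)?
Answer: 888241/84 ≈ 10574.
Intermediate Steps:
L(H) = -12 (L(H) = 6*(-2) = -12)
n = -1/7 ≈ -0.14286
Q(F) = -F/12 (Q(F) = F/(-12) = F*(-1/12) = -F/12)
109*(97 + Q(n)) = 109*(97 - 1/12*(-1/7)) = 109*(97 + 1/84) = 109*(8149/84) = 888241/84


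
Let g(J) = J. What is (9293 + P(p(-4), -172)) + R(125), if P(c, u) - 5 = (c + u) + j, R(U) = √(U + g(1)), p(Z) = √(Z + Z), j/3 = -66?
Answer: 8928 + 3*√14 + 2*I*√2 ≈ 8939.2 + 2.8284*I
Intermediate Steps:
j = -198 (j = 3*(-66) = -198)
p(Z) = √2*√Z (p(Z) = √(2*Z) = √2*√Z)
R(U) = √(1 + U) (R(U) = √(U + 1) = √(1 + U))
P(c, u) = -193 + c + u (P(c, u) = 5 + ((c + u) - 198) = 5 + (-198 + c + u) = -193 + c + u)
(9293 + P(p(-4), -172)) + R(125) = (9293 + (-193 + √2*√(-4) - 172)) + √(1 + 125) = (9293 + (-193 + √2*(2*I) - 172)) + √126 = (9293 + (-193 + 2*I*√2 - 172)) + 3*√14 = (9293 + (-365 + 2*I*√2)) + 3*√14 = (8928 + 2*I*√2) + 3*√14 = 8928 + 3*√14 + 2*I*√2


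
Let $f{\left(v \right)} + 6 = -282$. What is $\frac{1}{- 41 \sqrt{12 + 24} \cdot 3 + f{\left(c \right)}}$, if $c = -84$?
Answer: $- \frac{1}{1026} \approx -0.00097466$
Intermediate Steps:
$f{\left(v \right)} = -288$ ($f{\left(v \right)} = -6 - 282 = -288$)
$\frac{1}{- 41 \sqrt{12 + 24} \cdot 3 + f{\left(c \right)}} = \frac{1}{- 41 \sqrt{12 + 24} \cdot 3 - 288} = \frac{1}{- 41 \sqrt{36} \cdot 3 - 288} = \frac{1}{\left(-41\right) 6 \cdot 3 - 288} = \frac{1}{\left(-246\right) 3 - 288} = \frac{1}{-738 - 288} = \frac{1}{-1026} = - \frac{1}{1026}$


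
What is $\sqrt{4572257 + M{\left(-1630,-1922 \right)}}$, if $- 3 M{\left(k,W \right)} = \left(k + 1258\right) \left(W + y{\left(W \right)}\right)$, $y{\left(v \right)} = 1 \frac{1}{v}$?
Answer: $\frac{\sqrt{4164905707}}{31} \approx 2081.8$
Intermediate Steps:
$y{\left(v \right)} = \frac{1}{v}$
$M{\left(k,W \right)} = - \frac{\left(1258 + k\right) \left(W + \frac{1}{W}\right)}{3}$ ($M{\left(k,W \right)} = - \frac{\left(k + 1258\right) \left(W + \frac{1}{W}\right)}{3} = - \frac{\left(1258 + k\right) \left(W + \frac{1}{W}\right)}{3}$)
$\sqrt{4572257 + M{\left(-1630,-1922 \right)}} = \sqrt{4572257 + \frac{-1258 - -1630 + \left(-1922\right)^{2} \left(-1258 - -1630\right)}{3 \left(-1922\right)}} = \sqrt{4572257 + \frac{1}{3} \left(- \frac{1}{1922}\right) \left(-1258 + 1630 + 3694084 \left(-1258 + 1630\right)\right)} = \sqrt{4572257 + \frac{1}{3} \left(- \frac{1}{1922}\right) \left(-1258 + 1630 + 3694084 \cdot 372\right)} = \sqrt{4572257 + \frac{1}{3} \left(- \frac{1}{1922}\right) \left(-1258 + 1630 + 1374199248\right)} = \sqrt{4572257 + \frac{1}{3} \left(- \frac{1}{1922}\right) 1374199620} = \sqrt{4572257 - \frac{7388170}{31}} = \sqrt{\frac{134351797}{31}} = \frac{\sqrt{4164905707}}{31}$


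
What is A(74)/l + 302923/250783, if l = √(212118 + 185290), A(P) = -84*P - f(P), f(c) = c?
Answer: 302923/250783 - 3145*√24838/49676 ≈ -8.7698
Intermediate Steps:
A(P) = -85*P (A(P) = -84*P - P = -85*P)
l = 4*√24838 (l = √397408 = 4*√24838 ≈ 630.40)
A(74)/l + 302923/250783 = (-85*74)/((4*√24838)) + 302923/250783 = -3145*√24838/49676 + 302923*(1/250783) = -3145*√24838/49676 + 302923/250783 = 302923/250783 - 3145*√24838/49676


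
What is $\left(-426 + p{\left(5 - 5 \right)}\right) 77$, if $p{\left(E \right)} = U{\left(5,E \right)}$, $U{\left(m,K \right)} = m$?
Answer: $-32417$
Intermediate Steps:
$p{\left(E \right)} = 5$
$\left(-426 + p{\left(5 - 5 \right)}\right) 77 = \left(-426 + 5\right) 77 = \left(-421\right) 77 = -32417$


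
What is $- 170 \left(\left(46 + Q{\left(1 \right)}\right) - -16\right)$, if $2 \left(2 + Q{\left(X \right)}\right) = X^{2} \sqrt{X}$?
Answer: $-10285$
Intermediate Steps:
$Q{\left(X \right)} = -2 + \frac{X^{\frac{5}{2}}}{2}$ ($Q{\left(X \right)} = -2 + \frac{X^{2} \sqrt{X}}{2} = -2 + \frac{X^{\frac{5}{2}}}{2}$)
$- 170 \left(\left(46 + Q{\left(1 \right)}\right) - -16\right) = - 170 \left(\left(46 - \left(2 - \frac{1^{\frac{5}{2}}}{2}\right)\right) - -16\right) = - 170 \left(\left(46 + \left(-2 + \frac{1}{2} \cdot 1\right)\right) + 16\right) = - 170 \left(\left(46 + \left(-2 + \frac{1}{2}\right)\right) + 16\right) = - 170 \left(\left(46 - \frac{3}{2}\right) + 16\right) = - 170 \left(\frac{89}{2} + 16\right) = \left(-170\right) \frac{121}{2} = -10285$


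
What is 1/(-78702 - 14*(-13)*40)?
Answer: -1/71422 ≈ -1.4001e-5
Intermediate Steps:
1/(-78702 - 14*(-13)*40) = 1/(-78702 + 182*40) = 1/(-78702 + 7280) = 1/(-71422) = -1/71422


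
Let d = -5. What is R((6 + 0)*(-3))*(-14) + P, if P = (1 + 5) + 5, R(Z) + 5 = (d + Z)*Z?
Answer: -5715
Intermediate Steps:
R(Z) = -5 + Z*(-5 + Z) (R(Z) = -5 + (-5 + Z)*Z = -5 + Z*(-5 + Z))
P = 11 (P = 6 + 5 = 11)
R((6 + 0)*(-3))*(-14) + P = (-5 + ((6 + 0)*(-3))² - 5*(6 + 0)*(-3))*(-14) + 11 = (-5 + (6*(-3))² - 30*(-3))*(-14) + 11 = (-5 + (-18)² - 5*(-18))*(-14) + 11 = (-5 + 324 + 90)*(-14) + 11 = 409*(-14) + 11 = -5726 + 11 = -5715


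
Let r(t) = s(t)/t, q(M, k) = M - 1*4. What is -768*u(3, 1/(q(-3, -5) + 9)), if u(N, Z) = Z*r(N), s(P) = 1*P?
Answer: -384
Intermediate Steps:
s(P) = P
q(M, k) = -4 + M (q(M, k) = M - 4 = -4 + M)
r(t) = 1 (r(t) = t/t = 1)
u(N, Z) = Z (u(N, Z) = Z*1 = Z)
-768*u(3, 1/(q(-3, -5) + 9)) = -768/((-4 - 3) + 9) = -768/(-7 + 9) = -768/2 = -768*½ = -384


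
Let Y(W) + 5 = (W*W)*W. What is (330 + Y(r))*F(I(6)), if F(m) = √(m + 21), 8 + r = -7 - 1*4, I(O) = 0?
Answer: -6534*√21 ≈ -29943.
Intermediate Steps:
r = -19 (r = -8 + (-7 - 1*4) = -8 + (-7 - 4) = -8 - 11 = -19)
F(m) = √(21 + m)
Y(W) = -5 + W³ (Y(W) = -5 + (W*W)*W = -5 + W²*W = -5 + W³)
(330 + Y(r))*F(I(6)) = (330 + (-5 + (-19)³))*√(21 + 0) = (330 + (-5 - 6859))*√21 = (330 - 6864)*√21 = -6534*√21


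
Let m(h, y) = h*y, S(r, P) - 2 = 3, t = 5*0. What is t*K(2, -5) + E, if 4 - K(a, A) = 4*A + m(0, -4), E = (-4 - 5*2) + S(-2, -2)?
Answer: -9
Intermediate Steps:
t = 0
S(r, P) = 5 (S(r, P) = 2 + 3 = 5)
E = -9 (E = (-4 - 5*2) + 5 = (-4 - 10) + 5 = -14 + 5 = -9)
K(a, A) = 4 - 4*A (K(a, A) = 4 - (4*A + 0*(-4)) = 4 - (4*A + 0) = 4 - 4*A)
t*K(2, -5) + E = 0*(4 - 4*(-5)) - 9 = 0*(4 + 20) - 9 = 0*24 - 9 = 0 - 9 = -9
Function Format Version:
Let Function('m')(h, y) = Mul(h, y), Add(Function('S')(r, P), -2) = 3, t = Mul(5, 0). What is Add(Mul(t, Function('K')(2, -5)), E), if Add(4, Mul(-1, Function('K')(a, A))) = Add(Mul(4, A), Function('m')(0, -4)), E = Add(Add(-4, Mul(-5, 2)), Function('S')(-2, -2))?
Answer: -9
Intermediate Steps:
t = 0
Function('S')(r, P) = 5 (Function('S')(r, P) = Add(2, 3) = 5)
E = -9 (E = Add(Add(-4, Mul(-5, 2)), 5) = Add(Add(-4, -10), 5) = Add(-14, 5) = -9)
Function('K')(a, A) = Add(4, Mul(-4, A)) (Function('K')(a, A) = Add(4, Mul(-1, Add(Mul(4, A), Mul(0, -4)))) = Add(4, Mul(-1, Add(Mul(4, A), 0))) = Add(4, Mul(-1, Mul(4, A))) = Add(4, Mul(-4, A)))
Add(Mul(t, Function('K')(2, -5)), E) = Add(Mul(0, Add(4, Mul(-4, -5))), -9) = Add(Mul(0, Add(4, 20)), -9) = Add(Mul(0, 24), -9) = Add(0, -9) = -9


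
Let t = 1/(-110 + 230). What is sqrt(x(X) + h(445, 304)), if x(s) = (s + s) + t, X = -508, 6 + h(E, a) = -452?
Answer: I*sqrt(5306370)/60 ≈ 38.393*I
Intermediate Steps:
h(E, a) = -458 (h(E, a) = -6 - 452 = -458)
t = 1/120 ≈ 0.0083333
x(s) = 1/120 + 2*s (x(s) = (s + s) + 1/120 = 2*s + 1/120 = 1/120 + 2*s)
sqrt(x(X) + h(445, 304)) = sqrt((1/120 + 2*(-508)) - 458) = sqrt((1/120 - 1016) - 458) = sqrt(-121919/120 - 458) = sqrt(-176879/120) = I*sqrt(5306370)/60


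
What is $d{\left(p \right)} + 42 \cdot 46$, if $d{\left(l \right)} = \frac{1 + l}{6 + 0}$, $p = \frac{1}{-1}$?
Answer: $1932$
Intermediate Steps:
$p = -1$
$d{\left(l \right)} = \frac{1}{6} + \frac{l}{6}$ ($d{\left(l \right)} = \frac{1 + l}{6} = \left(1 + l\right) \frac{1}{6} = \frac{1}{6} + \frac{l}{6}$)
$d{\left(p \right)} + 42 \cdot 46 = \left(\frac{1}{6} + \frac{1}{6} \left(-1\right)\right) + 42 \cdot 46 = \left(\frac{1}{6} - \frac{1}{6}\right) + 1932 = 0 + 1932 = 1932$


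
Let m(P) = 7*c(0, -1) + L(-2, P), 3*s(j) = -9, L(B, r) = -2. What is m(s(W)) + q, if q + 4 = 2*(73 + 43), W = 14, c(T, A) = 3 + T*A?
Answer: 247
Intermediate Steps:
c(T, A) = 3 + A*T
s(j) = -3 (s(j) = (⅓)*(-9) = -3)
m(P) = 19 (m(P) = 7*(3 - 1*0) - 2 = 7*(3 + 0) - 2 = 7*3 - 2 = 21 - 2 = 19)
q = 228 (q = -4 + 2*(73 + 43) = -4 + 2*116 = -4 + 232 = 228)
m(s(W)) + q = 19 + 228 = 247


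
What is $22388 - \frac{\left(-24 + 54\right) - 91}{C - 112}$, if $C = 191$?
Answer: $\frac{1768713}{79} \approx 22389.0$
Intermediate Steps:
$22388 - \frac{\left(-24 + 54\right) - 91}{C - 112} = 22388 - \frac{\left(-24 + 54\right) - 91}{191 - 112} = 22388 - \frac{30 - 91}{79} = 22388 - \left(-61\right) \frac{1}{79} = 22388 - - \frac{61}{79} = 22388 + \frac{61}{79} = \frac{1768713}{79}$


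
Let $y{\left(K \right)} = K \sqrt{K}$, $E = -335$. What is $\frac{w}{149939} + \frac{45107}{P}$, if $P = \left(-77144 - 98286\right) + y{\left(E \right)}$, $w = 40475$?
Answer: $\frac{12136413602447}{924022486230645} + \frac{3022169 i \sqrt{335}}{6162656055} \approx 0.013134 + 0.0089758 i$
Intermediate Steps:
$y{\left(K \right)} = K^{\frac{3}{2}}$
$P = -175430 - 335 i \sqrt{335}$ ($P = \left(-77144 - 98286\right) + \left(-335\right)^{\frac{3}{2}} = \left(-77144 - 98286\right) - 335 i \sqrt{335} = -175430 - 335 i \sqrt{335} \approx -1.7543 \cdot 10^{5} - 6131.5 i$)
$\frac{w}{149939} + \frac{45107}{P} = \frac{40475}{149939} + \frac{45107}{-175430 - 335 i \sqrt{335}}$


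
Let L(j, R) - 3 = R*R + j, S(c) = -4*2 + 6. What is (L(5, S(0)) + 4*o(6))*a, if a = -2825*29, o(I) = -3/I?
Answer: -819250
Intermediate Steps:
S(c) = -2 (S(c) = -8 + 6 = -2)
L(j, R) = 3 + j + R² (L(j, R) = 3 + (R*R + j) = 3 + (R² + j) = 3 + (j + R²) = 3 + j + R²)
a = -81925
(L(5, S(0)) + 4*o(6))*a = ((3 + 5 + (-2)²) + 4*(-3/6))*(-81925) = ((3 + 5 + 4) + 4*(-3*⅙))*(-81925) = (12 + 4*(-½))*(-81925) = (12 - 2)*(-81925) = 10*(-81925) = -819250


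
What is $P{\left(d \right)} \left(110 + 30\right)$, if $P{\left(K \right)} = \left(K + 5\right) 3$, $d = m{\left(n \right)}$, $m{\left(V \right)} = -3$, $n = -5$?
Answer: $840$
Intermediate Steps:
$d = -3$
$P{\left(K \right)} = 15 + 3 K$ ($P{\left(K \right)} = \left(5 + K\right) 3 = 15 + 3 K$)
$P{\left(d \right)} \left(110 + 30\right) = \left(15 + 3 \left(-3\right)\right) \left(110 + 30\right) = \left(15 - 9\right) 140 = 6 \cdot 140 = 840$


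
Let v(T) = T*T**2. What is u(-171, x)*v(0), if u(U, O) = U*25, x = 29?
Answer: 0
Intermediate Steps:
u(U, O) = 25*U
v(T) = T**3
u(-171, x)*v(0) = (25*(-171))*0**3 = -4275*0 = 0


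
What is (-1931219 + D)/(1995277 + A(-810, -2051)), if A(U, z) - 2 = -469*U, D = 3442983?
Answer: 1511764/2375169 ≈ 0.63649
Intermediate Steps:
A(U, z) = 2 - 469*U
(-1931219 + D)/(1995277 + A(-810, -2051)) = (-1931219 + 3442983)/(1995277 + (2 - 469*(-810))) = 1511764/(1995277 + (2 + 379890)) = 1511764/(1995277 + 379892) = 1511764/2375169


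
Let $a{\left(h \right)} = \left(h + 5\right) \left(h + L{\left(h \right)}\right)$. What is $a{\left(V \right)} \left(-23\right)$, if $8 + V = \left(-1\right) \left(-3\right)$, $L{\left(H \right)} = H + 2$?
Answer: $0$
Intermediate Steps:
$L{\left(H \right)} = 2 + H$
$V = -5$ ($V = -8 - -3 = -8 + 3 = -5$)
$a{\left(h \right)} = \left(2 + 2 h\right) \left(5 + h\right)$ ($a{\left(h \right)} = \left(h + 5\right) \left(h + \left(2 + h\right)\right) = \left(5 + h\right) \left(2 + 2 h\right) = \left(2 + 2 h\right) \left(5 + h\right)$)
$a{\left(V \right)} \left(-23\right) = \left(10 + 2 \left(-5\right)^{2} + 12 \left(-5\right)\right) \left(-23\right) = \left(10 + 2 \cdot 25 - 60\right) \left(-23\right) = \left(10 + 50 - 60\right) \left(-23\right) = 0 \left(-23\right) = 0$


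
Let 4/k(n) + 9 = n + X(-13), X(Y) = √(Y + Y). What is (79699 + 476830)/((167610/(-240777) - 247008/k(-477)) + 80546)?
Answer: 162464512539688434483/8785562305966997129992 + 333394350968211957*I*√26/8785562305966997129992 ≈ 0.018492 + 0.0001935*I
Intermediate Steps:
X(Y) = √2*√Y (X(Y) = √(2*Y) = √2*√Y)
k(n) = 4/(-9 + n + I*√26) (k(n) = 4/(-9 + (n + √2*√(-13))) = 4/(-9 + (n + √2*(I*√13))) = 4/(-9 + (n + I*√26)) = 4/(-9 + n + I*√26))
(79699 + 476830)/((167610/(-240777) - 247008/k(-477)) + 80546) = (79699 + 476830)/((167610/(-240777) - (-30011472 + 61752*I*√26)) + 80546) = 556529/((167610*(-1/240777) - (-30011472 + 61752*I*√26)) + 80546) = 556529/((-55870/80259 - 247008*(-243/2 + I*√26/4)) + 80546) = 556529/((-55870/80259 + (30011472 - 61752*I*√26)) + 80546) = 556529/((2408690675378/80259 - 61752*I*√26) + 80546) = 556529/(2415155216792/80259 - 61752*I*√26)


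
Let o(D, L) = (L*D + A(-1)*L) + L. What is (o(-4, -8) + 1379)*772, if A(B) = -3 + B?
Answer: 1107820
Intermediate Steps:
o(D, L) = -3*L + D*L (o(D, L) = (L*D + (-3 - 1)*L) + L = (D*L - 4*L) + L = (-4*L + D*L) + L = -3*L + D*L)
(o(-4, -8) + 1379)*772 = (-8*(-3 - 4) + 1379)*772 = (-8*(-7) + 1379)*772 = (56 + 1379)*772 = 1435*772 = 1107820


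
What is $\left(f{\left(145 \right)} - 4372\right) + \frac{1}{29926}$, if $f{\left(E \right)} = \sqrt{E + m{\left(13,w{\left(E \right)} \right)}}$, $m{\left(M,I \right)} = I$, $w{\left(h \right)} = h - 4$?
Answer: $- \frac{130836471}{29926} + \sqrt{286} \approx -4355.1$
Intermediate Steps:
$w{\left(h \right)} = -4 + h$
$f{\left(E \right)} = \sqrt{-4 + 2 E}$ ($f{\left(E \right)} = \sqrt{E + \left(-4 + E\right)} = \sqrt{-4 + 2 E}$)
$\left(f{\left(145 \right)} - 4372\right) + \frac{1}{29926} = \left(\sqrt{-4 + 2 \cdot 145} - 4372\right) + \frac{1}{29926} = \left(\sqrt{-4 + 290} - 4372\right) + \frac{1}{29926} = \left(\sqrt{286} - 4372\right) + \frac{1}{29926} = \left(-4372 + \sqrt{286}\right) + \frac{1}{29926} = - \frac{130836471}{29926} + \sqrt{286}$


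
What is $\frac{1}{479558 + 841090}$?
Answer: $\frac{1}{1320648} \approx 7.572 \cdot 10^{-7}$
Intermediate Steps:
$\frac{1}{479558 + 841090} = \frac{1}{1320648}$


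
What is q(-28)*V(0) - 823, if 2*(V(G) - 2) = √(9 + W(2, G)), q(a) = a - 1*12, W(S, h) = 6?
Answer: -903 - 20*√15 ≈ -980.46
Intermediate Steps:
q(a) = -12 + a (q(a) = a - 12 = -12 + a)
V(G) = 2 + √15/2 (V(G) = 2 + √(9 + 6)/2 = 2 + √15/2)
q(-28)*V(0) - 823 = (-12 - 28)*(2 + √15/2) - 823 = -40*(2 + √15/2) - 823 = (-80 - 20*√15) - 823 = -903 - 20*√15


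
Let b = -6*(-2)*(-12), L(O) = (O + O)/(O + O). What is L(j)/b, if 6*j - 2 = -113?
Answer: -1/144 ≈ -0.0069444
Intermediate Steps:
j = -37/2 (j = 1/3 + (1/6)*(-113) = 1/3 - 113/6 = -37/2 ≈ -18.500)
L(O) = 1 (L(O) = (2*O)/((2*O)) = (2*O)*(1/(2*O)) = 1)
b = -144 (b = 12*(-12) = -144)
L(j)/b = 1/(-144) = 1*(-1/144) = -1/144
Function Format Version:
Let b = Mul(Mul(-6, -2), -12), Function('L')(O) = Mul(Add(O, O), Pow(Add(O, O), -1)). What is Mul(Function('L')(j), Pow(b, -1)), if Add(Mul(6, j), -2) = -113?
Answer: Rational(-1, 144) ≈ -0.0069444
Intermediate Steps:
j = Rational(-37, 2) (j = Add(Rational(1, 3), Mul(Rational(1, 6), -113)) = Add(Rational(1, 3), Rational(-113, 6)) = Rational(-37, 2) ≈ -18.500)
Function('L')(O) = 1 (Function('L')(O) = Mul(Mul(2, O), Pow(Mul(2, O), -1)) = Mul(Mul(2, O), Mul(Rational(1, 2), Pow(O, -1))) = 1)
b = -144 (b = Mul(12, -12) = -144)
Mul(Function('L')(j), Pow(b, -1)) = Mul(1, Pow(-144, -1)) = Mul(1, Rational(-1, 144)) = Rational(-1, 144)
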